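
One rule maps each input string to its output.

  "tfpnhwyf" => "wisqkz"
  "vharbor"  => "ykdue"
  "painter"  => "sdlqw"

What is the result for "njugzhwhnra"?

qmxjckzkq

The rule is to delete the last 2 characters, then shift every letter 3 places forward in the alphabet (wrapping around).
For "njugzhwhnra", step one produces "njugzhwhn"; step two turns that into "qmxjckzkq".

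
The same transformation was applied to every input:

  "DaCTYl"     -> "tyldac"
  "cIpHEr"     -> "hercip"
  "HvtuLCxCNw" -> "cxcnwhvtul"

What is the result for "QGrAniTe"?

Looking at the pairs, the operation is to swap the front and back halves of the string, then convert every letter to lowercase.
Working it through for "QGrAniTe": intermediate "niTeQGrA", final "niteqgra".

niteqgra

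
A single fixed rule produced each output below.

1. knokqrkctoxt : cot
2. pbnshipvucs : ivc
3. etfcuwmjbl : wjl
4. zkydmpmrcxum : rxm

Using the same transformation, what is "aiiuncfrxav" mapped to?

The pattern: keep every other character starting from the second (positions 2nd, 4th, 6th, ...), then keep only the last 3 characters.
For "aiiuncfrxav", step one produces "iucra"; step two turns that into "cra".

cra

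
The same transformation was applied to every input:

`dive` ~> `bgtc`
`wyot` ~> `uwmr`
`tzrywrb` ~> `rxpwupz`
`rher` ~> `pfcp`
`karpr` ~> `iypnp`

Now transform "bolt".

zmjr

What's happening: shift every letter 2 places backward in the alphabet (wrapping around).
So "bolt" becomes "zmjr".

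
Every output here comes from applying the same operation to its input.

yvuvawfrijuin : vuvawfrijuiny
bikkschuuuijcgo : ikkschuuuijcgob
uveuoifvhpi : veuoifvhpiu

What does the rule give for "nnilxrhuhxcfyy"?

nilxrhuhxcfyyn

The rule is to move the first character to the end.
Applying that to "nnilxrhuhxcfyy" gives "nilxrhuhxcfyyn".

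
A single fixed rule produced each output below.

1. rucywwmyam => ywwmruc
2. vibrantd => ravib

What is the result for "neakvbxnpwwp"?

Looking at the pairs, the operation is to delete the last 3 characters, then move the first 3 characters to the end (rotate left by 3).
"neakvbxnpwwp" → "neakvbxnp" → "kvbxnpnea".

kvbxnpnea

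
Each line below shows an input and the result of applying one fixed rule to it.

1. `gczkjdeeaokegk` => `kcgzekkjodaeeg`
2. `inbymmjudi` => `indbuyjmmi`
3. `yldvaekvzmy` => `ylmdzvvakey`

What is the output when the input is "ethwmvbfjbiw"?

wtihbwjmfvbe

Rule — take characters alternately from the front and the back (1st, last, 2nd, 2nd-last, ...), then move the first character to the end.
Applying both steps to "ethwmvbfjbiw": "ewtihbwjmfvb", then "wtihbwjmfvbe".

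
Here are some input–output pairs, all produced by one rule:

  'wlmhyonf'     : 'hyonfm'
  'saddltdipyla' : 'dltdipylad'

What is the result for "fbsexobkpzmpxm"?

exobkpzmpxms

In each case the input is transformed by: delete the first 2 characters, then move the first character to the end.
Starting from "fbsexobkpzmpxm": after the first operation, "sexobkpzmpxm"; after the second, "exobkpzmpxms".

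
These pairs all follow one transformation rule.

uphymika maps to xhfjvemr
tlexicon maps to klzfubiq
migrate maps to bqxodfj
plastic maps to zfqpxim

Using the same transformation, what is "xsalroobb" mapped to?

yylloixpu

What's happening: reverse the string, then shift every letter 3 places backward in the alphabet (wrapping around).
Applying both steps to "xsalroobb": "bboorlasx", then "yylloixpu".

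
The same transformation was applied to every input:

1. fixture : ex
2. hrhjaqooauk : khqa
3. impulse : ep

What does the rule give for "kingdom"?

The transformation: move the last 2 characters to the front (rotate right by 2), then keep one character in every 3, starting at position 2 (positions 2nd, 5th, 8th, ...).
Working it through for "kingdom": intermediate "omkingd", final "mn".

mn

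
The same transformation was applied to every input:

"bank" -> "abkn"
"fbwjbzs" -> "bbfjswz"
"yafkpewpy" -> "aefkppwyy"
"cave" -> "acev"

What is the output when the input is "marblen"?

abelmnr

The pattern: sort the characters into alphabetical order.
For "marblen" the result is "abelmnr".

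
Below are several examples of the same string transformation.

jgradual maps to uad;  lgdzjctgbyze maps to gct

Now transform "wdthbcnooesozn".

The rule is to take characters alternately from the front and the back (1st, last, 2nd, 2nd-last, ...), then keep only the last 3 characters.
On "wdthbcnooesozn": the first step gives "wndztohsbecono", and the second then gives "ono".

ono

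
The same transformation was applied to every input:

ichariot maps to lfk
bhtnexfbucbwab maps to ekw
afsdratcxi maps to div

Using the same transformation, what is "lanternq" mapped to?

odq

What's happening: shift every letter 3 places forward in the alphabet (wrapping around), then keep only the first 3 characters.
On "lanternq": the first step gives "odqwhuqt", and the second then gives "odq".
(Check on "bhtnexfbucbwab": → "ekwqhaiexfezde" → "ekw" ✓)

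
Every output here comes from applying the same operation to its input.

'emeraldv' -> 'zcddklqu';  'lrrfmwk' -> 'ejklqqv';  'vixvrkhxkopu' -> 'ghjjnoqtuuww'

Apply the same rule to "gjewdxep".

What's happening: sort the characters into alphabetical order, then shift every letter 1 place backward in the alphabet (wrapping around).
On "gjewdxep": the first step gives "deegjpwx", and the second then gives "cddfiovw".

cddfiovw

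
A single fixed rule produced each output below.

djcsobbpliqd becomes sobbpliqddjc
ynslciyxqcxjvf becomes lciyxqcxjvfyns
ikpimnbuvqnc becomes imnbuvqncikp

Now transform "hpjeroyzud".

Rule — move the first 3 characters to the end (rotate left by 3).
"hpjeroyzud" → "eroyzudhpj".

eroyzudhpj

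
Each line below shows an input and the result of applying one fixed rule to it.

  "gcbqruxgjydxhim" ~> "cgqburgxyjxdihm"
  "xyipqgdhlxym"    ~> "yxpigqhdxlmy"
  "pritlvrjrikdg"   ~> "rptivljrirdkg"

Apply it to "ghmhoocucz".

hghmoouczc

In each case the input is transformed by: swap each adjacent pair of characters (1↔2, 3↔4, ...).
Doing the same to "ghmhoocucz": "hghmoouczc".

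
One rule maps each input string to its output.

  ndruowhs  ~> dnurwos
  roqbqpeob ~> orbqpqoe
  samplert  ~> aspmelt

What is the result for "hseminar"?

What's happening: swap each adjacent pair of characters (1↔2, 3↔4, ...), then delete the last character.
Applying both steps to "hseminar": "shmenira", then "shmenir".

shmenir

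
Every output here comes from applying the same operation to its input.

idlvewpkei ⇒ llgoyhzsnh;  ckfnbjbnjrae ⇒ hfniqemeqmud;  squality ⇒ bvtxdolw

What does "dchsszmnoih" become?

kgfkvvcpqrl

The transformation: move the last character to the front, then shift every letter 3 places forward in the alphabet (wrapping around).
"dchsszmnoih" → "hdchsszmnoi" → "kgfkvvcpqrl".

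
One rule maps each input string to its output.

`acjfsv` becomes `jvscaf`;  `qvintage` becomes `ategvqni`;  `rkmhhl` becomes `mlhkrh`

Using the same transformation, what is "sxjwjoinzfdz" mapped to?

nifzzdxswjoj

In each case the input is transformed by: swap each adjacent pair of characters (1↔2, 3↔4, ...), then swap the front and back halves of the string.
For "sxjwjoinzfdz" the result is "nifzzdxswjoj".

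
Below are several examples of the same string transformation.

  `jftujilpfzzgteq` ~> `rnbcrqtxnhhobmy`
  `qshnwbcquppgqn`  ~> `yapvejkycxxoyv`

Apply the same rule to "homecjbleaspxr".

The transformation: shift every letter 8 places forward in the alphabet (wrapping around).
"homecjbleaspxr" → "pwumkrjtmiaxfz".

pwumkrjtmiaxfz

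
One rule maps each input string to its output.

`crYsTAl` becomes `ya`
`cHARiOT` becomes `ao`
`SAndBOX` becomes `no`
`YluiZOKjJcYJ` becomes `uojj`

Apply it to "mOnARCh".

The pattern: keep one character in every 3, starting at position 3 (positions 3rd, 6th, 9th, ...), then convert every letter to lowercase.
Starting from "mOnARCh": after the first operation, "nC"; after the second, "nc".

nc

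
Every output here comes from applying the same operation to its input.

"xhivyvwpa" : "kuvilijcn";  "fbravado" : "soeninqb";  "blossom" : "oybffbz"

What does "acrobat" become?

npebong

Each output is the input with this applied: shift every letter 13 places forward in the alphabet (wrapping around) — i.e. ROT13.
So "acrobat" becomes "npebong".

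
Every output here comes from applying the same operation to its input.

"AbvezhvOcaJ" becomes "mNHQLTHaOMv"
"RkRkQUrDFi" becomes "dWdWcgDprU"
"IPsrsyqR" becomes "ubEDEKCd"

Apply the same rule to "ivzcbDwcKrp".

UHLONpIOwDB

The pattern: flip the case of every letter, then shift every letter 12 places forward in the alphabet (wrapping around).
Applying that to "ivzcbDwcKrp" gives "UHLONpIOwDB".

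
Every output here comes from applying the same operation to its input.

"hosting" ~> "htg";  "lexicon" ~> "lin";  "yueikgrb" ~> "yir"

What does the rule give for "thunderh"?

What's happening: keep one character in every 3, starting at position 1 (positions 1st, 4th, 7th, ...).
Applying that to "thunderh" gives "tnr".

tnr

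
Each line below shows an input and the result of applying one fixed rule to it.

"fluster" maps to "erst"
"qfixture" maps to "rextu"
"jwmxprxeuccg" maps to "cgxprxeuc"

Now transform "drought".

Each output is the input with this applied: delete the first 3 characters, then move the last 2 characters to the front (rotate right by 2).
"drought" → "ught" → "htug".

htug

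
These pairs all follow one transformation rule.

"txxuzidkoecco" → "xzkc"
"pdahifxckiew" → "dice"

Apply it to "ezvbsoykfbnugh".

Each output is the input with this applied: keep one character in every 3, starting at position 2 (positions 2nd, 5th, 8th, ...).
Doing the same to "ezvbsoykfbnugh": "zsknh".

zsknh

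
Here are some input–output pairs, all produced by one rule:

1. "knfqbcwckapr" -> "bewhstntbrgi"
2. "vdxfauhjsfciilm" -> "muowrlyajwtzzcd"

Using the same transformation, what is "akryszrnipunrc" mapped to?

In each case the input is transformed by: shift every letter 9 places backward in the alphabet (wrapping around).
So "akryszrnipunrc" becomes "rbipjqiezgleit".

rbipjqiezgleit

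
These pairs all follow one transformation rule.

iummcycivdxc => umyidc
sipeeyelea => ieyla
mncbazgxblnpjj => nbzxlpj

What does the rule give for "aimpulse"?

In each case the input is transformed by: keep every other character starting from the second (positions 2nd, 4th, 6th, ...).
Applying that to "aimpulse" gives "iple".

iple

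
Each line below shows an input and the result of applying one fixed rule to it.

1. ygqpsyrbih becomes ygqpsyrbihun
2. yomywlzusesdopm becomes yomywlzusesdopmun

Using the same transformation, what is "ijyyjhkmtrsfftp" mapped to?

ijyyjhkmtrsfftpun

In each case the input is transformed by: append "un".
For "ijyyjhkmtrsfftp" the result is "ijyyjhkmtrsfftpun".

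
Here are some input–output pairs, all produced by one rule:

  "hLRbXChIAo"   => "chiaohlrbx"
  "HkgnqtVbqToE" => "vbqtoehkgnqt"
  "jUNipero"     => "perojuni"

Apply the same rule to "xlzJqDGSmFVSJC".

Rule — swap the front and back halves of the string, then convert every letter to lowercase.
Applying both steps to "xlzJqDGSmFVSJC": "SmFVSJCxlzJqDG", then "smfvsjcxlzjqdg".
(Check on "hLRbXChIAo": → "ChIAohLRbX" → "chiaohlrbx" ✓)

smfvsjcxlzjqdg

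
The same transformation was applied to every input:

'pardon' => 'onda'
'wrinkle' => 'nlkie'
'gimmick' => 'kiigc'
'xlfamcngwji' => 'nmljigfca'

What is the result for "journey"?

ronje

The rule is to sort the characters into reverse alphabetical order, then delete the first 2 characters.
For "journey", step one produces "yuronje"; step two turns that into "ronje".
(Check on "xlfamcngwji": → "xwnmljigfca" → "nmljigfca" ✓)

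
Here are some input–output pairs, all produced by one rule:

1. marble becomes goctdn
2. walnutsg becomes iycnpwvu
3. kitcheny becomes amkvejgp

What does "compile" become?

Each output is the input with this applied: shift every letter 2 places forward in the alphabet (wrapping around), then move the last character to the front.
"compile" → "eqorkng" → "geqorkn".
(Check on "marble": → "octdng" → "goctdn" ✓)

geqorkn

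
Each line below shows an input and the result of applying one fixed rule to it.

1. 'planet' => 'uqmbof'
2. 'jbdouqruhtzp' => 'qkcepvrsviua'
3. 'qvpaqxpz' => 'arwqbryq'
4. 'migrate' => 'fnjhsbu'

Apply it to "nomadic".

dopnbej

Each output is the input with this applied: shift every letter 1 place forward in the alphabet (wrapping around), then move the last character to the front.
So "nomadic" becomes "dopnbej".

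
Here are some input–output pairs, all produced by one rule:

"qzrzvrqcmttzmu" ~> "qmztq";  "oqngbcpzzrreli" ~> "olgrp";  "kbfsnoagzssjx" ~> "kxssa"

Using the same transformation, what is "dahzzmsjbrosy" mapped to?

Rule — keep one character in every 3, starting at position 1 (positions 1st, 4th, 7th, ...), then take characters alternately from the front and the back (1st, last, 2nd, 2nd-last, ...).
Applying that to "dahzzmsjbrosy" gives "dyzrs".
(Check on "kbfsnoagzssjx": → "ksasx" → "kxssa" ✓)

dyzrs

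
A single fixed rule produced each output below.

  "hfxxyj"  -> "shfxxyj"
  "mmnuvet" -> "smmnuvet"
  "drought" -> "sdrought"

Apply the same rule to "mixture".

smixture

The rule is to prepend "s".
"mixture" → "smixture".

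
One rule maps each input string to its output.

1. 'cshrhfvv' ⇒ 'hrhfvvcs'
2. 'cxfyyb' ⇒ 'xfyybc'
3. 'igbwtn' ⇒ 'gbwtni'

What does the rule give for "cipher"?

ipherc

Each output is the input with this applied: swap the front and back halves of the string, then move the last 2 characters to the front (rotate right by 2).
"cipher" → "hercip" → "ipherc".
(Check on "igbwtn": → "wtnigb" → "gbwtni" ✓)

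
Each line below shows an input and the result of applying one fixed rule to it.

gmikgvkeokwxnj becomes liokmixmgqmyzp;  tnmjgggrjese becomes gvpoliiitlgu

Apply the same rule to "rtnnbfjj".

ltvppdhl

In each case the input is transformed by: shift every letter 2 places forward in the alphabet (wrapping around), then move the last character to the front.
For "rtnnbfjj" the result is "ltvppdhl".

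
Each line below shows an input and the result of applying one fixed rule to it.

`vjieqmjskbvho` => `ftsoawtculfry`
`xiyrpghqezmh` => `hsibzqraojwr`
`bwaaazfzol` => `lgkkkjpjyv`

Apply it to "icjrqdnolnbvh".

smtbanxyvxlfr

In each case the input is transformed by: shift every letter 10 places forward in the alphabet (wrapping around).
"icjrqdnolnbvh" → "smtbanxyvxlfr".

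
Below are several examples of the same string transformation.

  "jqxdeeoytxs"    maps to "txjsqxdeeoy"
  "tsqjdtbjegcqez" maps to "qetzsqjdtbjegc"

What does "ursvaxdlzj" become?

Each output is the input with this applied: swap the first and last characters, then move the last 3 characters to the front (rotate right by 3).
Starting from "ursvaxdlzj": after the first operation, "jrsvaxdlzu"; after the second, "lzujrsvaxd".

lzujrsvaxd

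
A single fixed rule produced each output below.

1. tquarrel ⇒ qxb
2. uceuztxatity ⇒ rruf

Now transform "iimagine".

The pattern: keep one character in every 3, starting at position 1 (positions 1st, 4th, 7th, ...), then shift every letter 3 places backward in the alphabet (wrapping around).
Working it through for "iimagine": intermediate "ian", final "fxk".
(Check on "tquarrel": → "tae" → "qxb" ✓)

fxk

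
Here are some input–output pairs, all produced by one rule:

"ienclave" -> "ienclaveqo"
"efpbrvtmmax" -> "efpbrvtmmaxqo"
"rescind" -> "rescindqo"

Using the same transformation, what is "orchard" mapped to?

What's happening: append "qo".
For "orchard" the result is "orchardqo".

orchardqo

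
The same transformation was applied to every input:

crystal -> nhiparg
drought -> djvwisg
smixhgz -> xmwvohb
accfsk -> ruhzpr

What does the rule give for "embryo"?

qgndtb

Looking at the pairs, the operation is to shift every letter 11 places backward in the alphabet (wrapping around), then move the first 2 characters to the end (rotate left by 2).
"embryo" → "qgndtb".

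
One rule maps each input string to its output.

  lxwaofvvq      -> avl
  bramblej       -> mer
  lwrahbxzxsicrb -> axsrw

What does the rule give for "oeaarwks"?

ake

Looking at the pairs, the operation is to move the first 3 characters to the end (rotate left by 3), then keep one character in every 3, starting at position 1 (positions 1st, 4th, 7th, ...).
Applying that to "oeaarwks" gives "ake".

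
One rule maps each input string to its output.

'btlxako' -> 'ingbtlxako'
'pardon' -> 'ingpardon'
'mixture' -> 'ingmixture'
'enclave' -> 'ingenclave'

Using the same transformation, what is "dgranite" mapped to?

ingdgranite

In each case the input is transformed by: prepend "ing".
Applying that to "dgranite" gives "ingdgranite".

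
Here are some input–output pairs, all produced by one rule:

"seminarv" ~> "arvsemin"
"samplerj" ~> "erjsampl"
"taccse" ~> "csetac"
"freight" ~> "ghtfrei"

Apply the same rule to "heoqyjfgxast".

astheoqyjfgx

The pattern: move the last 3 characters to the front (rotate right by 3).
Doing the same to "heoqyjfgxast": "astheoqyjfgx".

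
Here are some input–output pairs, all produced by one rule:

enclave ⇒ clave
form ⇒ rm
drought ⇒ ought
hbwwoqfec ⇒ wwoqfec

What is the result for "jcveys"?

The transformation: delete the first 2 characters.
Doing the same to "jcveys": "veys".

veys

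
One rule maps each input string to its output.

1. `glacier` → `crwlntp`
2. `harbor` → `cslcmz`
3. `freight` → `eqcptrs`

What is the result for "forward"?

What's happening: move the last character to the front, then shift every letter 11 places forward in the alphabet (wrapping around).
Starting from "forward": after the first operation, "dforwar"; after the second, "oqzchlc".
(Check on "freight": → "tfreigh" → "eqcptrs" ✓)

oqzchlc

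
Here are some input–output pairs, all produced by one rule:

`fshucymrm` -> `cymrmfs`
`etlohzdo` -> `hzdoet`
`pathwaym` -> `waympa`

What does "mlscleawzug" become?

Each output is the input with this applied: move the first 2 characters to the end (rotate left by 2), then delete the first 2 characters.
"mlscleawzug" → "scleawzugml" → "leawzugml".

leawzugml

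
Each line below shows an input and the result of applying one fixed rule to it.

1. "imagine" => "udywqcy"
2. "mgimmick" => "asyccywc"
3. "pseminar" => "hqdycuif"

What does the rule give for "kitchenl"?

bduxsjya

In each case the input is transformed by: shift every letter 10 places backward in the alphabet (wrapping around), then reverse the string.
Working it through for "kitchenl": intermediate "ayjsxudb", final "bduxsjya".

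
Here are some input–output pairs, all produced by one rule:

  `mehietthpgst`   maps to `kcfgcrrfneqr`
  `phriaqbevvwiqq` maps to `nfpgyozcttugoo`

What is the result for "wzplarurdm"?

Rule — shift every letter 2 places backward in the alphabet (wrapping around).
Applying that to "wzplarurdm" gives "uxnjypspbk".

uxnjypspbk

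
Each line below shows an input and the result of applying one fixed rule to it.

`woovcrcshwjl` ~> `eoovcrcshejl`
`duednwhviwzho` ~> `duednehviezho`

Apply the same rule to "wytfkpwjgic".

The rule is to replace every "w" with "e".
So "wytfkpwjgic" becomes "eytfkpejgic".

eytfkpejgic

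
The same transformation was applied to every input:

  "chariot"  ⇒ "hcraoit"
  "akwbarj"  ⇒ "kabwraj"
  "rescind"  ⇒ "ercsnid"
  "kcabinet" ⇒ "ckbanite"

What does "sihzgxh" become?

iszhxgh

The transformation: swap each adjacent pair of characters (1↔2, 3↔4, ...).
Doing the same to "sihzgxh": "iszhxgh".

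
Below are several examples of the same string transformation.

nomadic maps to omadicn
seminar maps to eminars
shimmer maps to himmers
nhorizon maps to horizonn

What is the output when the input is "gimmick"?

immickg

The pattern: move the first character to the end.
Doing the same to "gimmick": "immickg".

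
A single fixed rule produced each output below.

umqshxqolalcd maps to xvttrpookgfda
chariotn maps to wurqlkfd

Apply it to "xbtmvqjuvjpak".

yyxwtspnmmeda

Each output is the input with this applied: shift every letter 3 places forward in the alphabet (wrapping around), then sort the characters into reverse alphabetical order.
Applying that to "xbtmvqjuvjpak" gives "yyxwtspnmmeda".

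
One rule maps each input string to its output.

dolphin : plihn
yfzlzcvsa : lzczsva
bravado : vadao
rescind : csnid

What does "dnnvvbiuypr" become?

vnbvuipyr

Each output is the input with this applied: delete the first 2 characters, then swap each adjacent pair of characters (1↔2, 3↔4, ...).
Applying both steps to "dnnvvbiuypr": "nvvbiuypr", then "vnbvuipyr".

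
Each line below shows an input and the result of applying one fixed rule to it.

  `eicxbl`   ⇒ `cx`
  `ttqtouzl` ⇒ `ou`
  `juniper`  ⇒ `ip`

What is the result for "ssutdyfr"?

In each case the input is transformed by: move the last 2 characters to the front (rotate right by 2), then keep only the last 2 characters.
Starting from "ssutdyfr": after the first operation, "frssutdy"; after the second, "dy".

dy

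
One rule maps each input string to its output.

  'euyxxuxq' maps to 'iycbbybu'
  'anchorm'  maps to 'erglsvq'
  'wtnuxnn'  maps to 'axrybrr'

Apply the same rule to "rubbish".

vyffmwl

Looking at the pairs, the operation is to shift every letter 4 places forward in the alphabet (wrapping around).
For "rubbish" the result is "vyffmwl".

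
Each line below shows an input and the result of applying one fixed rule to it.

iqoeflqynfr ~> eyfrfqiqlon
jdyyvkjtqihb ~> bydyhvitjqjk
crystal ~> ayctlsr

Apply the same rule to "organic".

What's happening: sort the characters into alphabetical order, then take characters alternately from the front and the back (1st, last, 2nd, 2nd-last, ...).
Starting from "organic": after the first operation, "acginor"; after the second, "arcogni".

arcogni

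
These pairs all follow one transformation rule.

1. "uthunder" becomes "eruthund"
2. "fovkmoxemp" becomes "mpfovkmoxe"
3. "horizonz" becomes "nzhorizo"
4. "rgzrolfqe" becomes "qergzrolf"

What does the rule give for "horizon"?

onhoriz

The transformation: move the last 2 characters to the front (rotate right by 2).
Applying that to "horizon" gives "onhoriz".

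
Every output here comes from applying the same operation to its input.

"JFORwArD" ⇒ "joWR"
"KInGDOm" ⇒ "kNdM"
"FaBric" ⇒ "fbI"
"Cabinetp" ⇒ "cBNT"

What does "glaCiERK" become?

In each case the input is transformed by: flip the case of every letter, then keep every other character starting from the first (positions 1st, 3rd, 5th, ...).
Working it through for "glaCiERK": intermediate "GLAcIerk", final "GAIr".

GAIr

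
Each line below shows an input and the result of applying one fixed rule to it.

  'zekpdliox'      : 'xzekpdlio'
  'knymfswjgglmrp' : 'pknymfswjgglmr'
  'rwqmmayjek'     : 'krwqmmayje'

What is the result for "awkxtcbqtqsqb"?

The pattern: move the last character to the front.
For "awkxtcbqtqsqb" the result is "bawkxtcbqtqsq".

bawkxtcbqtqsq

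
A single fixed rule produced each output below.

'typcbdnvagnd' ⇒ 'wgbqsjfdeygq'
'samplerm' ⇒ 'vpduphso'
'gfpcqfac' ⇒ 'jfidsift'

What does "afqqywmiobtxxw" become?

dziatatwbezrpl

The transformation: take characters alternately from the front and the back (1st, last, 2nd, 2nd-last, ...), then shift every letter 3 places forward in the alphabet (wrapping around).
Working it through for "afqqywmiobtxxw": intermediate "awfxqxqtybwomi", final "dziatatwbezrpl".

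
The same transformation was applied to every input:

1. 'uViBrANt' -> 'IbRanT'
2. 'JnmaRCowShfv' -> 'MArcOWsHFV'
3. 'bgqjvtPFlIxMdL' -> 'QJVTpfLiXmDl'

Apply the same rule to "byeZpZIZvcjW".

EzPzizVCJw

Looking at the pairs, the operation is to delete the first 2 characters, then flip the case of every letter.
Working it through for "byeZpZIZvcjW": intermediate "eZpZIZvcjW", final "EzPzizVCJw".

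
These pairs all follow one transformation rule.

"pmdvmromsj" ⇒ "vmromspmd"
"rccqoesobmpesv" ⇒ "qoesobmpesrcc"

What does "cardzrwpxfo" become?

dzrwpxfcar

Looking at the pairs, the operation is to delete the last character, then move the first 3 characters to the end (rotate left by 3).
On "cardzrwpxfo": the first step gives "cardzrwpxf", and the second then gives "dzrwpxfcar".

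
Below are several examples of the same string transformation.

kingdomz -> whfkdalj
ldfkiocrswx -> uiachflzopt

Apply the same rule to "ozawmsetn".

What's happening: shift every letter 3 places backward in the alphabet (wrapping around), then move the last character to the front.
For "ozawmsetn", step one produces "lwxtjpbqk"; step two turns that into "klwxtjpbq".
(Check on "kingdomz": → "hfkdaljw" → "whfkdalj" ✓)

klwxtjpbq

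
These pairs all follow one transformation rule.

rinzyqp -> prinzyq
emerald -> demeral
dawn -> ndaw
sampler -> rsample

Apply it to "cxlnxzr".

rcxlnxz

The pattern: move the last character to the front.
"cxlnxzr" → "rcxlnxz".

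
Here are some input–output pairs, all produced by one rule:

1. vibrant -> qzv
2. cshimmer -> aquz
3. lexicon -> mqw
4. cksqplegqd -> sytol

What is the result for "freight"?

In each case the input is transformed by: shift every letter 8 places forward in the alphabet (wrapping around), then keep every other character starting from the second (positions 2nd, 4th, 6th, ...).
Applying both steps to "freight": "nzmqopb", then "zqp".

zqp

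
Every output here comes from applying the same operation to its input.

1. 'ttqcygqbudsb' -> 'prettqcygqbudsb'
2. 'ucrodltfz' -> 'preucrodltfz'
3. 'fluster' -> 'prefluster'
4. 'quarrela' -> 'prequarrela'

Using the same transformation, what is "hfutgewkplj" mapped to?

prehfutgewkplj

The rule is to prepend "pre".
So "hfutgewkplj" becomes "prehfutgewkplj".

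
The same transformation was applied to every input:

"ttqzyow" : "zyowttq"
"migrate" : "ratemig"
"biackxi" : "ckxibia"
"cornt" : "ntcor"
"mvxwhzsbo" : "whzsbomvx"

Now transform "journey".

Each output is the input with this applied: move the first 3 characters to the end (rotate left by 3).
Applying that to "journey" gives "rneyjou".

rneyjou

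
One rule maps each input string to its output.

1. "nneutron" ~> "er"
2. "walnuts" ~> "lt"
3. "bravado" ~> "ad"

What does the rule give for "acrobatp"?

ra

The pattern: keep one character in every 3, starting at position 3 (positions 3rd, 6th, 9th, ...).
"acrobatp" → "ra".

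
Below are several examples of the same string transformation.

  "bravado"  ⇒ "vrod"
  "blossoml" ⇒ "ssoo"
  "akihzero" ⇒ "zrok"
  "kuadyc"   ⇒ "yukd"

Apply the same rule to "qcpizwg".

zwqp

Rule — sort the characters into reverse alphabetical order, then keep only the first 4 characters.
Working it through for "qcpizwg": intermediate "zwqpigc", final "zwqp".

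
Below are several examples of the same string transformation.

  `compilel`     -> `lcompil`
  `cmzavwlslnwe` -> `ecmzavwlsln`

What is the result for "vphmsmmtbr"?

rvphmsmmt

The transformation: move the last 2 characters to the front (rotate right by 2), then delete the first character.
For "vphmsmmtbr", step one produces "brvphmsmmt"; step two turns that into "rvphmsmmt".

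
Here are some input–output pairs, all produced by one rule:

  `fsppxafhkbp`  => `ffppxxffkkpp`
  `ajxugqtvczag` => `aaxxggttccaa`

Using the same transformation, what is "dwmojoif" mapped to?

ddmmjjii

The rule is to keep every other character starting from the first (positions 1st, 3rd, 5th, ...), then double every character.
Working it through for "dwmojoif": intermediate "dmji", final "ddmmjjii".
(Check on "ajxugqtvczag": → "axgtca" → "aaxxggttccaa" ✓)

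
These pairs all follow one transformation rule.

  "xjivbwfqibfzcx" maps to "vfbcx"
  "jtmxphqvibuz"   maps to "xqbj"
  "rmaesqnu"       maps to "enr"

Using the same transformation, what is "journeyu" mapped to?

Looking at the pairs, the operation is to keep one character in every 3, starting at position 1 (positions 1st, 4th, 7th, ...), then move the first character to the end.
Starting from "journeyu": after the first operation, "jry"; after the second, "ryj".

ryj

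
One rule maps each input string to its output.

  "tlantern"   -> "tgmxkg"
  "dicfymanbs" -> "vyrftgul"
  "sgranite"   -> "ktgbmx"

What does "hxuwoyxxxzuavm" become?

The pattern: shift every letter 7 places backward in the alphabet (wrapping around), then delete the first 2 characters.
For "hxuwoyxxxzuavm", step one produces "aqnphrqqqsntof"; step two turns that into "nphrqqqsntof".

nphrqqqsntof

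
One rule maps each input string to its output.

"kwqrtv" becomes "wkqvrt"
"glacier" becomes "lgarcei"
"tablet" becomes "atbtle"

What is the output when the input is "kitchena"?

iktacnhe

Looking at the pairs, the operation is to move the first character to the end, then take characters alternately from the front and the back (1st, last, 2nd, 2nd-last, ...).
On "kitchena": the first step gives "itchenak", and the second then gives "iktacnhe".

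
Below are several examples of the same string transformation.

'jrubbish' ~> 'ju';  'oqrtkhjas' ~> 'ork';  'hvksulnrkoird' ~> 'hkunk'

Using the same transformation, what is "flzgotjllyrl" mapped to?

fzoj

The rule is to keep every other character starting from the first (positions 1st, 3rd, 5th, ...), then delete the last 2 characters.
So "flzgotjllyrl" becomes "fzoj".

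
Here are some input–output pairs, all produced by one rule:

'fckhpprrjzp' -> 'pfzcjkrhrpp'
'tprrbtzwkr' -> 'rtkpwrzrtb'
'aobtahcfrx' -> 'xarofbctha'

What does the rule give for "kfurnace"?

ekcfaunr

What's happening: reverse the string, then take characters alternately from the front and the back (1st, last, 2nd, 2nd-last, ...).
For "kfurnace", step one produces "ecanrufk"; step two turns that into "ekcfaunr".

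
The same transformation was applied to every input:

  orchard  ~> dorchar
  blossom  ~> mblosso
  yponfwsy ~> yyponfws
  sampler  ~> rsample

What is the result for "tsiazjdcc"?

ctsiazjdc

Rule — move the last character to the front.
"tsiazjdcc" → "ctsiazjdc".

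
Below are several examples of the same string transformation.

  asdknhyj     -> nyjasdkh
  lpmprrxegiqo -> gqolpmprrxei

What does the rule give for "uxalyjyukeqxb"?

In each case the input is transformed by: move the last 3 characters to the front (rotate right by 3), then swap the first and last characters.
On "uxalyjyukeqxb": the first step gives "qxbuxalyjyuke", and the second then gives "exbuxalyjyukq".

exbuxalyjyukq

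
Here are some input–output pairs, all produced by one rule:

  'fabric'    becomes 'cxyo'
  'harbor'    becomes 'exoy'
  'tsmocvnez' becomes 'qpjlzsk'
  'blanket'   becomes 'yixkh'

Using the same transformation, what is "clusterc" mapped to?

Each output is the input with this applied: delete the last 2 characters, then shift every letter 3 places backward in the alphabet (wrapping around).
For "clusterc", step one produces "cluste"; step two turns that into "zirpqb".

zirpqb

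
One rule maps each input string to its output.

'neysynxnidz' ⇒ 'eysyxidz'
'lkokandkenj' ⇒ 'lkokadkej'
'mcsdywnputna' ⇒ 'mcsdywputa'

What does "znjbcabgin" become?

zjbcabgi

Rule — remove every "n".
Applying that to "znjbcabgin" gives "zjbcabgi".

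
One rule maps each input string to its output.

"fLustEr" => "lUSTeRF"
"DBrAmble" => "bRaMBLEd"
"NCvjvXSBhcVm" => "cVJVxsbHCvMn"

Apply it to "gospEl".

The pattern: move the first character to the end, then flip the case of every letter.
For "gospEl", step one produces "ospElg"; step two turns that into "OSPeLG".

OSPeLG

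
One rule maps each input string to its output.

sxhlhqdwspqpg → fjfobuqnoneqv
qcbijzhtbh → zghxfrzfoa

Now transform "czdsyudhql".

The pattern: move the first 2 characters to the end (rotate left by 2), then shift every letter 2 places backward in the alphabet (wrapping around).
"czdsyudhql" → "dsyudhqlcz" → "bqwsbfojax".

bqwsbfojax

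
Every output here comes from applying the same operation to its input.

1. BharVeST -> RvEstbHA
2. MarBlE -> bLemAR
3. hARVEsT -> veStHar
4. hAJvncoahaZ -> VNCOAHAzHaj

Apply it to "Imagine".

GINEiMA

Looking at the pairs, the operation is to move the first 3 characters to the end (rotate left by 3), then flip the case of every letter.
On "Imagine" that produces "GINEiMA".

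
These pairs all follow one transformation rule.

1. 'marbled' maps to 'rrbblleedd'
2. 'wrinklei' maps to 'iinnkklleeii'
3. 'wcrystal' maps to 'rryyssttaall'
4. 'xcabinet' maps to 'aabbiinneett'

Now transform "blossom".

oossssoomm

Each output is the input with this applied: delete the first 2 characters, then double every character.
Applying both steps to "blossom": "ossom", then "oossssoomm".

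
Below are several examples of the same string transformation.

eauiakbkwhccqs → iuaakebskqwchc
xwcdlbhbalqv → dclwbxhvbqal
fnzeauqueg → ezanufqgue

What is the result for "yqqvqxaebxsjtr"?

What's happening: move the first 3 characters to the end (rotate left by 3), then take characters alternately from the front and the back (1st, last, 2nd, 2nd-last, ...).
For "yqqvqxaebxsjtr", step one produces "vqxaebxsjtryqq"; step two turns that into "vqqqxyaretbjxs".

vqqqxyaretbjxs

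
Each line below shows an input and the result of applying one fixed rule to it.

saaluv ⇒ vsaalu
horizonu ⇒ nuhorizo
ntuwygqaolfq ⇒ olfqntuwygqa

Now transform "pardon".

npardo

Each output is the input with this applied: move the first 2 characters to the end (rotate left by 2), then swap the front and back halves of the string.
For "pardon", step one produces "rdonpa"; step two turns that into "npardo".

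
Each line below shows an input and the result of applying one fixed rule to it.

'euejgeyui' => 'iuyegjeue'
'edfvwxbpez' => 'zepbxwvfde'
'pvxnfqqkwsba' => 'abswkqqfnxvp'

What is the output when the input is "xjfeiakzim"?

Each output is the input with this applied: reverse the string.
So "xjfeiakzim" becomes "mizkaiefjx".

mizkaiefjx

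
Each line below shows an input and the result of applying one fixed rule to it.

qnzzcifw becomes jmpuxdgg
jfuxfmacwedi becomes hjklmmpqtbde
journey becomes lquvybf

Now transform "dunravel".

hklsuybc

In each case the input is transformed by: sort the characters into alphabetical order, then shift every letter 7 places forward in the alphabet (wrapping around).
Applying both steps to "dunravel": "adelnruv", then "hklsuybc".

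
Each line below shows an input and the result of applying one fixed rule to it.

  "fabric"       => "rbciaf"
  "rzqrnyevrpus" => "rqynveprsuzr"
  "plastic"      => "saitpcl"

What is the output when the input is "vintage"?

What's happening: move the first 2 characters to the end (rotate left by 2), then swap each adjacent pair of characters (1↔2, 3↔4, ...).
On "vintage" that produces "tngavei".

tngavei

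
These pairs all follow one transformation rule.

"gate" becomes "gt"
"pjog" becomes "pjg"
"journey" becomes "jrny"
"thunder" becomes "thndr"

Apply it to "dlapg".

Looking at the pairs, the operation is to remove every vowel.
Applying that to "dlapg" gives "dlpg".

dlpg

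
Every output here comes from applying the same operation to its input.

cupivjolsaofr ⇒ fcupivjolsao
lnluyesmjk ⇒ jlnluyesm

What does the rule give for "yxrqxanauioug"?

uyxrqxanauio

The rule is to delete the last character, then move the last character to the front.
Applying both steps to "yxrqxanauioug": "yxrqxanauiou", then "uyxrqxanauio".
(Check on "lnluyesmjk": → "lnluyesmj" → "jlnluyesm" ✓)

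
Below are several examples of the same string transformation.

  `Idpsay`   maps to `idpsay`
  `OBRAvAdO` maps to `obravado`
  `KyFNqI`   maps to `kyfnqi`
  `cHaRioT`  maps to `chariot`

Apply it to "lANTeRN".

lantern

In each case the input is transformed by: convert every letter to lowercase.
For "lANTeRN" the result is "lantern".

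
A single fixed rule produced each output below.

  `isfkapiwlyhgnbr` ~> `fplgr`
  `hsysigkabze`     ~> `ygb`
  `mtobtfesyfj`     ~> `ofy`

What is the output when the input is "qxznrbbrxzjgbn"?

zbxg

Looking at the pairs, the operation is to keep one character in every 3, starting at position 3 (positions 3rd, 6th, 9th, ...).
Doing the same to "qxznrbbrxzjgbn": "zbxg".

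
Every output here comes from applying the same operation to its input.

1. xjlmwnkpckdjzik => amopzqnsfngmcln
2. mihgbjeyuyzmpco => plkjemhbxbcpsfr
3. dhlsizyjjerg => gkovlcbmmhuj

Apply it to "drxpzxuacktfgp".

What's happening: shift every letter 3 places forward in the alphabet (wrapping around).
Applying that to "drxpzxuacktfgp" gives "guascaxdfnwijs".

guascaxdfnwijs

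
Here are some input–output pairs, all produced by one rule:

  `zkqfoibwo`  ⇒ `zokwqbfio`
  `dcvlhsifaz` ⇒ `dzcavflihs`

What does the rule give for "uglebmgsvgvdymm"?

umgmlyedbvmggvs

The rule is to take characters alternately from the front and the back (1st, last, 2nd, 2nd-last, ...).
On "uglebmgsvgvdymm" that produces "umgmlyedbvmggvs".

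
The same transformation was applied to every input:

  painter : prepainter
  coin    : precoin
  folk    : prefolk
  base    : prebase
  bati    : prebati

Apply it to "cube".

Rule — prepend "pre".
Applying that to "cube" gives "precube".

precube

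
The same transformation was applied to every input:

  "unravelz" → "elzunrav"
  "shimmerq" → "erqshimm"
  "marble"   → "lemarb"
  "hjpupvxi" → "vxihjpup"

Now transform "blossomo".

omobloss

The transformation: swap the front and back halves of the string, then move the first character to the end.
Working it through for "blossomo": intermediate "somoblos", final "omobloss".
(Check on "unravelz": → "velzunra" → "elzunrav" ✓)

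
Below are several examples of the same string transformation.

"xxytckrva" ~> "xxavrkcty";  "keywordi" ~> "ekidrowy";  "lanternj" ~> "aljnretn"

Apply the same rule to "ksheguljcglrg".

The transformation: reverse the string, then move the last 2 characters to the front (rotate right by 2).
So "ksheguljcglrg" becomes "skgrlgcjlugeh".

skgrlgcjlugeh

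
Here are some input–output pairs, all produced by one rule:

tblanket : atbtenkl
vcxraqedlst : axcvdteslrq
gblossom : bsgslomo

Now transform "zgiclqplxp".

czgxiqlplp

The pattern: sort the characters into alphabetical order, then take characters alternately from the front and the back (1st, last, 2nd, 2nd-last, ...).
For "zgiclqplxp" the result is "czgxiqlplp".
(Check on "vcxraqedlst": → "acdelqrstvx" → "axcvdteslrq" ✓)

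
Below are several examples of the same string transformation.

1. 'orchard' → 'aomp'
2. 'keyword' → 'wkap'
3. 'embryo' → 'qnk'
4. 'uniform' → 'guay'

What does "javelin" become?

vhxz

Each output is the input with this applied: shift every letter 12 places forward in the alphabet (wrapping around), then keep every other character starting from the first (positions 1st, 3rd, 5th, ...).
Applying both steps to "javelin": "vmhqxuz", then "vhxz".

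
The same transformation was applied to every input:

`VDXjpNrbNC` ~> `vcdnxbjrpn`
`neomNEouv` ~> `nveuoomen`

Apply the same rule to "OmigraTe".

The transformation: take characters alternately from the front and the back (1st, last, 2nd, 2nd-last, ...), then convert every letter to lowercase.
Starting from "OmigraTe": after the first operation, "OemTiagr"; after the second, "oemtiagr".

oemtiagr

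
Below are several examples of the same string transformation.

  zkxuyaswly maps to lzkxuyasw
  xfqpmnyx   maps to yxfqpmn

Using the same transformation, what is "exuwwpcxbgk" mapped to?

Rule — delete the last character, then move the last character to the front.
So "exuwwpcxbgk" becomes "gexuwwpcxb".

gexuwwpcxb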